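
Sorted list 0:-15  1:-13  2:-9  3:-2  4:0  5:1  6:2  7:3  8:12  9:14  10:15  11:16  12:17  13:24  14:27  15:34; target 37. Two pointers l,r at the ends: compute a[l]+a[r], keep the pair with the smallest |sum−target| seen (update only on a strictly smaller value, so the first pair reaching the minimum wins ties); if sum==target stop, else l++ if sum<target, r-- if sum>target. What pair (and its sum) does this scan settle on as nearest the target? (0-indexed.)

pair (3, 34) with sum 37 (|Δ|=0)

[0,15] -15+34=19 d=18 * → l++
[1,15] -13+34=21 d=16 * → l++
[2,15] -9+34=25 d=12 * → l++
[3,15] -2+34=32 d=5 * → l++
[4,15] 0+34=34 d=3 * → l++
[5,15] 1+34=35 d=2 * → l++
[6,15] 2+34=36 d=1 * → l++
[7,15] 3+34=37 d=0 * → stop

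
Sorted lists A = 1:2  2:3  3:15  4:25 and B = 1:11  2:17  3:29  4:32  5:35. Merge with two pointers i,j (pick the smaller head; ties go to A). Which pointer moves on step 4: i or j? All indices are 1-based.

[i=1,j=1] A[i]=2<=B[j]=11 take 2 → i++
[i=2,j=1] A[i]=3<=B[j]=11 take 3 → i++
[i=3,j=1] A[i]=15>B[j]=11 take 11 → j++
[i=3,j=2] A[i]=15<=B[j]=17 take 15 → i++

i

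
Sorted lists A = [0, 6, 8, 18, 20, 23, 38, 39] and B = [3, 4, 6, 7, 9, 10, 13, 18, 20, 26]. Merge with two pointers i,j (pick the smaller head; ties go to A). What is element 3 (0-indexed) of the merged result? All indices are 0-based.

merged[3] = 6

[i=0,j=0] A[i]=0<=B[j]=3 take 0 → i++
[i=1,j=0] A[i]=6>B[j]=3 take 3 → j++
[i=1,j=1] A[i]=6>B[j]=4 take 4 → j++
[i=1,j=2] A[i]=6<=B[j]=6 take 6 → i++
[i=2,j=2] A[i]=8>B[j]=6 take 6 → j++
[i=2,j=3] A[i]=8>B[j]=7 take 7 → j++
[i=2,j=4] A[i]=8<=B[j]=9 take 8 → i++
[i=3,j=4] A[i]=18>B[j]=9 take 9 → j++
[i=3,j=5] A[i]=18>B[j]=10 take 10 → j++
[i=3,j=6] A[i]=18>B[j]=13 take 13 → j++
[i=3,j=7] A[i]=18<=B[j]=18 take 18 → i++
[i=4,j=7] A[i]=20>B[j]=18 take 18 → j++
[i=4,j=8] A[i]=20<=B[j]=20 take 20 → i++
[i=5,j=8] A[i]=23>B[j]=20 take 20 → j++
[i=5,j=9] A[i]=23<=B[j]=26 take 23 → i++
[i=6,j=9] A[i]=38>B[j]=26 take 26 → j++
[i=6,j=10] B done, take A[i]=38 → i++
[i=7,j=10] B done, take A[i]=39 → i++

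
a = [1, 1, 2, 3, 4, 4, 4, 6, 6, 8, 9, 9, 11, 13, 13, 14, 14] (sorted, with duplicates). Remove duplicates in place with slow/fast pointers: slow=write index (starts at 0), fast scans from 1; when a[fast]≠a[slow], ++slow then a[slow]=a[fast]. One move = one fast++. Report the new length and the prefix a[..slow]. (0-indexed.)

length 10; prefix = [1, 2, 3, 4, 6, 8, 9, 11, 13, 14]

(s=0,f=1) a[fast]=1=a[slow] dup → fast++
(s=0,f=2) a[fast]=2≠a[slow]=1 write a[1]=2 → slow++,fast++
(s=1,f=3) a[fast]=3≠a[slow]=2 write a[2]=3 → slow++,fast++
(s=2,f=4) a[fast]=4≠a[slow]=3 write a[3]=4 → slow++,fast++
(s=3,f=5) a[fast]=4=a[slow] dup → fast++
(s=3,f=6) a[fast]=4=a[slow] dup → fast++
(s=3,f=7) a[fast]=6≠a[slow]=4 write a[4]=6 → slow++,fast++
(s=4,f=8) a[fast]=6=a[slow] dup → fast++
(s=4,f=9) a[fast]=8≠a[slow]=6 write a[5]=8 → slow++,fast++
(s=5,f=10) a[fast]=9≠a[slow]=8 write a[6]=9 → slow++,fast++
(s=6,f=11) a[fast]=9=a[slow] dup → fast++
(s=6,f=12) a[fast]=11≠a[slow]=9 write a[7]=11 → slow++,fast++
(s=7,f=13) a[fast]=13≠a[slow]=11 write a[8]=13 → slow++,fast++
(s=8,f=14) a[fast]=13=a[slow] dup → fast++
(s=8,f=15) a[fast]=14≠a[slow]=13 write a[9]=14 → slow++,fast++
(s=9,f=16) a[fast]=14=a[slow] dup → fast++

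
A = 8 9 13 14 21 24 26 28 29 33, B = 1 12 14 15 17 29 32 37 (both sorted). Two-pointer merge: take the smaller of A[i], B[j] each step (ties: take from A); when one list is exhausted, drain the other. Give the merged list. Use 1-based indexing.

[1, 8, 9, 12, 13, 14, 14, 15, 17, 21, 24, 26, 28, 29, 29, 32, 33, 37]

[i=1,j=1] A[i]=8>B[j]=1 take 1 → j++
[i=1,j=2] A[i]=8<=B[j]=12 take 8 → i++
[i=2,j=2] A[i]=9<=B[j]=12 take 9 → i++
[i=3,j=2] A[i]=13>B[j]=12 take 12 → j++
[i=3,j=3] A[i]=13<=B[j]=14 take 13 → i++
[i=4,j=3] A[i]=14<=B[j]=14 take 14 → i++
[i=5,j=3] A[i]=21>B[j]=14 take 14 → j++
[i=5,j=4] A[i]=21>B[j]=15 take 15 → j++
[i=5,j=5] A[i]=21>B[j]=17 take 17 → j++
[i=5,j=6] A[i]=21<=B[j]=29 take 21 → i++
[i=6,j=6] A[i]=24<=B[j]=29 take 24 → i++
[i=7,j=6] A[i]=26<=B[j]=29 take 26 → i++
[i=8,j=6] A[i]=28<=B[j]=29 take 28 → i++
[i=9,j=6] A[i]=29<=B[j]=29 take 29 → i++
[i=10,j=6] A[i]=33>B[j]=29 take 29 → j++
[i=10,j=7] A[i]=33>B[j]=32 take 32 → j++
[i=10,j=8] A[i]=33<=B[j]=37 take 33 → i++
[i=11,j=8] A done, take B[j]=37 → j++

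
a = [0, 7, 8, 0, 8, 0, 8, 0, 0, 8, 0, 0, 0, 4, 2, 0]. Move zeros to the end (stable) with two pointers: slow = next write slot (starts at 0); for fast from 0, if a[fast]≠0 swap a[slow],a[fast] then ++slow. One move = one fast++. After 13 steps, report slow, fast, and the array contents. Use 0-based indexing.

slow=5, fast=13, a=[7, 8, 8, 8, 8, 0, 0, 0, 0, 0, 0, 0, 0, 4, 2, 0]

(s=0,f=0) a[fast]=0 → fast++
(s=0,f=1) a[fast]=7≠0 swap→a[0]=7 → slow++,fast++
(s=1,f=2) a[fast]=8≠0 swap→a[1]=8 → slow++,fast++
(s=2,f=3) a[fast]=0 → fast++
(s=2,f=4) a[fast]=8≠0 swap→a[2]=8 → slow++,fast++
(s=3,f=5) a[fast]=0 → fast++
(s=3,f=6) a[fast]=8≠0 swap→a[3]=8 → slow++,fast++
(s=4,f=7) a[fast]=0 → fast++
(s=4,f=8) a[fast]=0 → fast++
(s=4,f=9) a[fast]=8≠0 swap→a[4]=8 → slow++,fast++
(s=5,f=10) a[fast]=0 → fast++
(s=5,f=11) a[fast]=0 → fast++
(s=5,f=12) a[fast]=0 → fast++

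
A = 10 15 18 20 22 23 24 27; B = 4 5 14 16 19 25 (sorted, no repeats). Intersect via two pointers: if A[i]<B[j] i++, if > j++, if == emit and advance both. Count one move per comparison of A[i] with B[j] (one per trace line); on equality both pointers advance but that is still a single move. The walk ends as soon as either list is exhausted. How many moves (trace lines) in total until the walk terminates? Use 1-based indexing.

[i=1,j=1] 10>4 → j++
[i=1,j=2] 10>5 → j++
[i=1,j=3] 10<14 → i++
[i=2,j=3] 15>14 → j++
[i=2,j=4] 15<16 → i++
[i=3,j=4] 18>16 → j++
[i=3,j=5] 18<19 → i++
[i=4,j=5] 20>19 → j++
[i=4,j=6] 20<25 → i++
[i=5,j=6] 22<25 → i++
[i=6,j=6] 23<25 → i++
[i=7,j=6] 24<25 → i++
[i=8,j=6] 27>25 → j++

13 moves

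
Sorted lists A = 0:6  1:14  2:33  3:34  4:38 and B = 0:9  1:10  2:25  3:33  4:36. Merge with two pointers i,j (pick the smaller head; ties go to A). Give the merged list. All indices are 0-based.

[6, 9, 10, 14, 25, 33, 33, 34, 36, 38]

i=0 j=0: A[i]=6<=B[j]=9 take 6, i++
i=1 j=0: A[i]=14>B[j]=9 take 9, j++
i=1 j=1: A[i]=14>B[j]=10 take 10, j++
i=1 j=2: A[i]=14<=B[j]=25 take 14, i++
i=2 j=2: A[i]=33>B[j]=25 take 25, j++
i=2 j=3: A[i]=33<=B[j]=33 take 33, i++
i=3 j=3: A[i]=34>B[j]=33 take 33, j++
i=3 j=4: A[i]=34<=B[j]=36 take 34, i++
i=4 j=4: A[i]=38>B[j]=36 take 36, j++
i=4 j=5: B done, take A[i]=38, i++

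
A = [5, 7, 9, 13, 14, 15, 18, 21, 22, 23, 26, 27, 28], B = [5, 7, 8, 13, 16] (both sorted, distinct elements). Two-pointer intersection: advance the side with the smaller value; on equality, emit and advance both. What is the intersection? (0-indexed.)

[i=0,j=0] 5==5 emit → i++,j++
[i=1,j=1] 7==7 emit → i++,j++
[i=2,j=2] 9>8 → j++
[i=2,j=3] 9<13 → i++
[i=3,j=3] 13==13 emit → i++,j++
[i=4,j=4] 14<16 → i++
[i=5,j=4] 15<16 → i++
[i=6,j=4] 18>16 → j++

intersection = [5, 7, 13]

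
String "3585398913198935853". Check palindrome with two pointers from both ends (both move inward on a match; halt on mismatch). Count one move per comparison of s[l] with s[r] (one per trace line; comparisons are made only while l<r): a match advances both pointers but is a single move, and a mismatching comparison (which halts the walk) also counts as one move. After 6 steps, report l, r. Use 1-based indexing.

l=7, r=13

[1,19] '3'=='3' → l++,r--
[2,18] '5'=='5' → l++,r--
[3,17] '8'=='8' → l++,r--
[4,16] '5'=='5' → l++,r--
[5,15] '3'=='3' → l++,r--
[6,14] '9'=='9' → l++,r--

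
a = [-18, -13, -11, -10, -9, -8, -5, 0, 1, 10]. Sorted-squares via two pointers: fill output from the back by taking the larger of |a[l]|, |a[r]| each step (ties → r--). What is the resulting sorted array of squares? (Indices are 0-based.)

l=0 r=9: |-18|>|10| out[9]=324, l++
l=1 r=9: |-13|>|10| out[8]=169, l++
l=2 r=9: |-11|>|10| out[7]=121, l++
l=3 r=9: |-10|<=|10| out[6]=100, r--
l=3 r=8: |-10|>|1| out[5]=100, l++
l=4 r=8: |-9|>|1| out[4]=81, l++
l=5 r=8: |-8|>|1| out[3]=64, l++
l=6 r=8: |-5|>|1| out[2]=25, l++
l=7 r=8: |0|<=|1| out[1]=1, r--
l=7 r=7: |0|<=|0| out[0]=0, r--

[0, 1, 25, 64, 81, 100, 100, 121, 169, 324]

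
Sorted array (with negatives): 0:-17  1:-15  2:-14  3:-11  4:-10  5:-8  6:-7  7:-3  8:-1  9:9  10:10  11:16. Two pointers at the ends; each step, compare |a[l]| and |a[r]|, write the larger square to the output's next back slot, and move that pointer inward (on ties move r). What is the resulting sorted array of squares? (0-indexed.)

[1, 9, 49, 64, 81, 100, 100, 121, 196, 225, 256, 289]

l=0 r=11: |-17|>|16| out[11]=289, l++
l=1 r=11: |-15|<=|16| out[10]=256, r--
l=1 r=10: |-15|>|10| out[9]=225, l++
l=2 r=10: |-14|>|10| out[8]=196, l++
l=3 r=10: |-11|>|10| out[7]=121, l++
l=4 r=10: |-10|<=|10| out[6]=100, r--
l=4 r=9: |-10|>|9| out[5]=100, l++
l=5 r=9: |-8|<=|9| out[4]=81, r--
l=5 r=8: |-8|>|-1| out[3]=64, l++
l=6 r=8: |-7|>|-1| out[2]=49, l++
l=7 r=8: |-3|>|-1| out[1]=9, l++
l=8 r=8: |-1|<=|-1| out[0]=1, r--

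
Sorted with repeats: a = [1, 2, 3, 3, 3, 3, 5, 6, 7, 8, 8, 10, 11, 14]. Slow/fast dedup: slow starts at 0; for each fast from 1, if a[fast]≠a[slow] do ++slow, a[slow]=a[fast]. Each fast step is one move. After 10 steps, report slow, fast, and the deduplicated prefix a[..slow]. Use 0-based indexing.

(s=0,f=1) a[fast]=2≠a[slow]=1 write a[1]=2 → slow++,fast++
(s=1,f=2) a[fast]=3≠a[slow]=2 write a[2]=3 → slow++,fast++
(s=2,f=3) a[fast]=3=a[slow] dup → fast++
(s=2,f=4) a[fast]=3=a[slow] dup → fast++
(s=2,f=5) a[fast]=3=a[slow] dup → fast++
(s=2,f=6) a[fast]=5≠a[slow]=3 write a[3]=5 → slow++,fast++
(s=3,f=7) a[fast]=6≠a[slow]=5 write a[4]=6 → slow++,fast++
(s=4,f=8) a[fast]=7≠a[slow]=6 write a[5]=7 → slow++,fast++
(s=5,f=9) a[fast]=8≠a[slow]=7 write a[6]=8 → slow++,fast++
(s=6,f=10) a[fast]=8=a[slow] dup → fast++

slow=6, fast=11, prefix=[1, 2, 3, 5, 6, 7, 8]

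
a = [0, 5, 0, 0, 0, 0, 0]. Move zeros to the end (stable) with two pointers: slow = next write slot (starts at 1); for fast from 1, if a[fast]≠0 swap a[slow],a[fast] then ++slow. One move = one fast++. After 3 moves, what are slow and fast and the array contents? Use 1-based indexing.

(s=1,f=1) a[fast]=0 → fast++
(s=1,f=2) a[fast]=5≠0 swap→a[1]=5 → slow++,fast++
(s=2,f=3) a[fast]=0 → fast++

slow=2, fast=4, a=[5, 0, 0, 0, 0, 0, 0]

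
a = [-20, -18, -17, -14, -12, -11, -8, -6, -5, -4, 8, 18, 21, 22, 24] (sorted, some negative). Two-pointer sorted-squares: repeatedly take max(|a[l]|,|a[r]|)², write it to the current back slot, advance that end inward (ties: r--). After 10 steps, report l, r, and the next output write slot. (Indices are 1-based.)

l=1 r=15: |-20|<=|24| out[15]=576, r--
l=1 r=14: |-20|<=|22| out[14]=484, r--
l=1 r=13: |-20|<=|21| out[13]=441, r--
l=1 r=12: |-20|>|18| out[12]=400, l++
l=2 r=12: |-18|<=|18| out[11]=324, r--
l=2 r=11: |-18|>|8| out[10]=324, l++
l=3 r=11: |-17|>|8| out[9]=289, l++
l=4 r=11: |-14|>|8| out[8]=196, l++
l=5 r=11: |-12|>|8| out[7]=144, l++
l=6 r=11: |-11|>|8| out[6]=121, l++

l=7, r=11, next write slot=5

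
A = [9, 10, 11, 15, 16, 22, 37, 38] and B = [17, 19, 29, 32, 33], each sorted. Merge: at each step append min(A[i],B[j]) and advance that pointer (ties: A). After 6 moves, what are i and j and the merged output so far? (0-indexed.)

i=5, j=1, merged so far=[9, 10, 11, 15, 16, 17]

[i=0,j=0] A[i]=9<=B[j]=17 take 9 → i++
[i=1,j=0] A[i]=10<=B[j]=17 take 10 → i++
[i=2,j=0] A[i]=11<=B[j]=17 take 11 → i++
[i=3,j=0] A[i]=15<=B[j]=17 take 15 → i++
[i=4,j=0] A[i]=16<=B[j]=17 take 16 → i++
[i=5,j=0] A[i]=22>B[j]=17 take 17 → j++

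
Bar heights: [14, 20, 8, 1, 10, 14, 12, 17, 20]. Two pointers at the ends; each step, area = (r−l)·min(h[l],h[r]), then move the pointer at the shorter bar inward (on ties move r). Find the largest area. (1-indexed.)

max area = 140

l=1 r=9: min(14,20)*8=112 best=112 *, l++
l=2 r=9: min(20,20)*7=140 best=140 *, r--
l=2 r=8: min(20,17)*6=102 best=140, r--
l=2 r=7: min(20,12)*5=60 best=140, r--
l=2 r=6: min(20,14)*4=56 best=140, r--
l=2 r=5: min(20,10)*3=30 best=140, r--
l=2 r=4: min(20,1)*2=2 best=140, r--
l=2 r=3: min(20,8)*1=8 best=140, r--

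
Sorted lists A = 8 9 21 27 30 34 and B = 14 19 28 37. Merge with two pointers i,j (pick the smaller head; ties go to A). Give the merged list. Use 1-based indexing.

i=1 j=1: A[i]=8<=B[j]=14 take 8, i++
i=2 j=1: A[i]=9<=B[j]=14 take 9, i++
i=3 j=1: A[i]=21>B[j]=14 take 14, j++
i=3 j=2: A[i]=21>B[j]=19 take 19, j++
i=3 j=3: A[i]=21<=B[j]=28 take 21, i++
i=4 j=3: A[i]=27<=B[j]=28 take 27, i++
i=5 j=3: A[i]=30>B[j]=28 take 28, j++
i=5 j=4: A[i]=30<=B[j]=37 take 30, i++
i=6 j=4: A[i]=34<=B[j]=37 take 34, i++
i=7 j=4: A done, take B[j]=37, j++

[8, 9, 14, 19, 21, 27, 28, 30, 34, 37]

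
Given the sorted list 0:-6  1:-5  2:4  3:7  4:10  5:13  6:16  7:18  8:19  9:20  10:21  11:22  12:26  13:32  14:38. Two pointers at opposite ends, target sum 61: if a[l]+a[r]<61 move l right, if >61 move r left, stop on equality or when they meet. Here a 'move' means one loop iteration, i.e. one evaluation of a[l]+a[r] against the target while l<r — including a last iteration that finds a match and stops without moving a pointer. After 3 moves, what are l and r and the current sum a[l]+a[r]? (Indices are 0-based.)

l=3, r=14, sum=45

[0,14] -6+38=32 <61 → l++
[1,14] -5+38=33 <61 → l++
[2,14] 4+38=42 <61 → l++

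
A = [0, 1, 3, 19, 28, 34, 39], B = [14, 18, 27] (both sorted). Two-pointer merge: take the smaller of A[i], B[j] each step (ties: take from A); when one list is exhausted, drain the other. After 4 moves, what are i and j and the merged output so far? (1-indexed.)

i=4, j=2, merged so far=[0, 1, 3, 14]

i=1 j=1: A[i]=0<=B[j]=14 take 0, i++
i=2 j=1: A[i]=1<=B[j]=14 take 1, i++
i=3 j=1: A[i]=3<=B[j]=14 take 3, i++
i=4 j=1: A[i]=19>B[j]=14 take 14, j++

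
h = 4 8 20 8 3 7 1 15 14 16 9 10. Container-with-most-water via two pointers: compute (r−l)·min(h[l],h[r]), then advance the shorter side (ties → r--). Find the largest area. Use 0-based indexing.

max area = 112

[0,11] min(4,10)*11=44 best=44 * → l++
[1,11] min(8,10)*10=80 best=80 * → l++
[2,11] min(20,10)*9=90 best=90 * → r--
[2,10] min(20,9)*8=72 best=90 → r--
[2,9] min(20,16)*7=112 best=112 * → r--
[2,8] min(20,14)*6=84 best=112 → r--
[2,7] min(20,15)*5=75 best=112 → r--
[2,6] min(20,1)*4=4 best=112 → r--
[2,5] min(20,7)*3=21 best=112 → r--
[2,4] min(20,3)*2=6 best=112 → r--
[2,3] min(20,8)*1=8 best=112 → r--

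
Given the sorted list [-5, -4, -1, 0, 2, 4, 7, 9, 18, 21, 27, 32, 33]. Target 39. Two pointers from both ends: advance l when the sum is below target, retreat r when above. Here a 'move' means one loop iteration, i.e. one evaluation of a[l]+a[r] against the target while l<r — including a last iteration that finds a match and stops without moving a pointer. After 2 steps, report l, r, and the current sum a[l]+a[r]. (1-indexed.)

l=3, r=13, sum=32

[1,13] -5+33=28 <39 → l++
[2,13] -4+33=29 <39 → l++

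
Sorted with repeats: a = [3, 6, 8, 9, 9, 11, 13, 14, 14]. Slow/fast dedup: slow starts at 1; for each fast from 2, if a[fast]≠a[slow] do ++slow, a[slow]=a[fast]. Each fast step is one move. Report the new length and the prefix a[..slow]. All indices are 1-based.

(s=1,f=2) a[fast]=6≠a[slow]=3 write a[2]=6 → slow++,fast++
(s=2,f=3) a[fast]=8≠a[slow]=6 write a[3]=8 → slow++,fast++
(s=3,f=4) a[fast]=9≠a[slow]=8 write a[4]=9 → slow++,fast++
(s=4,f=5) a[fast]=9=a[slow] dup → fast++
(s=4,f=6) a[fast]=11≠a[slow]=9 write a[5]=11 → slow++,fast++
(s=5,f=7) a[fast]=13≠a[slow]=11 write a[6]=13 → slow++,fast++
(s=6,f=8) a[fast]=14≠a[slow]=13 write a[7]=14 → slow++,fast++
(s=7,f=9) a[fast]=14=a[slow] dup → fast++

length 7; prefix = [3, 6, 8, 9, 11, 13, 14]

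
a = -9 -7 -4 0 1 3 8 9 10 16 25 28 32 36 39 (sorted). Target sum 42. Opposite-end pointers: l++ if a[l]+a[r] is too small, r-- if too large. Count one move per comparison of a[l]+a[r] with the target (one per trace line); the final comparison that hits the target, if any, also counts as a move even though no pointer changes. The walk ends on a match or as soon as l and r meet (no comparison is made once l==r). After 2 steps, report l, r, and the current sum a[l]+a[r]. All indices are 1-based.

l=3, r=15, sum=35

[1,15] -9+39=30 <42 → l++
[2,15] -7+39=32 <42 → l++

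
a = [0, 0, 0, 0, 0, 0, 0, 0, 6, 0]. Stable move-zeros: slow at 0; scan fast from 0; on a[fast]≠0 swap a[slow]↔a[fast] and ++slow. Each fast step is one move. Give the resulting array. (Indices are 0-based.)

(s=0,f=0) a[fast]=0 → fast++
(s=0,f=1) a[fast]=0 → fast++
(s=0,f=2) a[fast]=0 → fast++
(s=0,f=3) a[fast]=0 → fast++
(s=0,f=4) a[fast]=0 → fast++
(s=0,f=5) a[fast]=0 → fast++
(s=0,f=6) a[fast]=0 → fast++
(s=0,f=7) a[fast]=0 → fast++
(s=0,f=8) a[fast]=6≠0 swap→a[0]=6 → slow++,fast++
(s=1,f=9) a[fast]=0 → fast++

[6, 0, 0, 0, 0, 0, 0, 0, 0, 0]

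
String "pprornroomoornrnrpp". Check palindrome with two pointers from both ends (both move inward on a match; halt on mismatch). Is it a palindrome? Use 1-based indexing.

not a palindrome (mismatch at 4,16)

l=1 r=19: 'p'=='p', l++,r--
l=2 r=18: 'p'=='p', l++,r--
l=3 r=17: 'r'=='r', l++,r--
l=4 r=16: 'o'!='n', stop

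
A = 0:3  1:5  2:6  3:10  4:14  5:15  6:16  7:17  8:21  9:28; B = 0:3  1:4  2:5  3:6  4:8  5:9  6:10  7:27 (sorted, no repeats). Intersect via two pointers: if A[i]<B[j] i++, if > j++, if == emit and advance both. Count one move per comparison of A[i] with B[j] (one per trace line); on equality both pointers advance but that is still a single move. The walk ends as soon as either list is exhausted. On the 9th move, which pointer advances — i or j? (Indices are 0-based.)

i

[i=0,j=0] 3==3 emit → i++,j++
[i=1,j=1] 5>4 → j++
[i=1,j=2] 5==5 emit → i++,j++
[i=2,j=3] 6==6 emit → i++,j++
[i=3,j=4] 10>8 → j++
[i=3,j=5] 10>9 → j++
[i=3,j=6] 10==10 emit → i++,j++
[i=4,j=7] 14<27 → i++
[i=5,j=7] 15<27 → i++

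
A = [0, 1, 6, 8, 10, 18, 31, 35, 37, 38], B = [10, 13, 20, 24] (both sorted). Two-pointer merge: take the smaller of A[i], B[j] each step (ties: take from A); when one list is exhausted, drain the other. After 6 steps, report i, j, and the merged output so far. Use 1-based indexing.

i=6, j=2, merged so far=[0, 1, 6, 8, 10, 10]

i=1 j=1: A[i]=0<=B[j]=10 take 0, i++
i=2 j=1: A[i]=1<=B[j]=10 take 1, i++
i=3 j=1: A[i]=6<=B[j]=10 take 6, i++
i=4 j=1: A[i]=8<=B[j]=10 take 8, i++
i=5 j=1: A[i]=10<=B[j]=10 take 10, i++
i=6 j=1: A[i]=18>B[j]=10 take 10, j++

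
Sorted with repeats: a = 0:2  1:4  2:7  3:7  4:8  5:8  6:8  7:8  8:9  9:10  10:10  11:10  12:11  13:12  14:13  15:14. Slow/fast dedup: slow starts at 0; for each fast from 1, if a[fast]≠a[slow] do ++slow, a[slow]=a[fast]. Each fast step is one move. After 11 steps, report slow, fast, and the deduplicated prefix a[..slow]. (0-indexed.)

slow=5, fast=12, prefix=[2, 4, 7, 8, 9, 10]

(s=0,f=1) a[fast]=4≠a[slow]=2 write a[1]=4 → slow++,fast++
(s=1,f=2) a[fast]=7≠a[slow]=4 write a[2]=7 → slow++,fast++
(s=2,f=3) a[fast]=7=a[slow] dup → fast++
(s=2,f=4) a[fast]=8≠a[slow]=7 write a[3]=8 → slow++,fast++
(s=3,f=5) a[fast]=8=a[slow] dup → fast++
(s=3,f=6) a[fast]=8=a[slow] dup → fast++
(s=3,f=7) a[fast]=8=a[slow] dup → fast++
(s=3,f=8) a[fast]=9≠a[slow]=8 write a[4]=9 → slow++,fast++
(s=4,f=9) a[fast]=10≠a[slow]=9 write a[5]=10 → slow++,fast++
(s=5,f=10) a[fast]=10=a[slow] dup → fast++
(s=5,f=11) a[fast]=10=a[slow] dup → fast++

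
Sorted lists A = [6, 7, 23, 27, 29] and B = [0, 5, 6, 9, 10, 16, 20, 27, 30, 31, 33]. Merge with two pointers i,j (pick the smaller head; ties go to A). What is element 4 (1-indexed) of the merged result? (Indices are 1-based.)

[i=1,j=1] A[i]=6>B[j]=0 take 0 → j++
[i=1,j=2] A[i]=6>B[j]=5 take 5 → j++
[i=1,j=3] A[i]=6<=B[j]=6 take 6 → i++
[i=2,j=3] A[i]=7>B[j]=6 take 6 → j++
[i=2,j=4] A[i]=7<=B[j]=9 take 7 → i++
[i=3,j=4] A[i]=23>B[j]=9 take 9 → j++
[i=3,j=5] A[i]=23>B[j]=10 take 10 → j++
[i=3,j=6] A[i]=23>B[j]=16 take 16 → j++
[i=3,j=7] A[i]=23>B[j]=20 take 20 → j++
[i=3,j=8] A[i]=23<=B[j]=27 take 23 → i++
[i=4,j=8] A[i]=27<=B[j]=27 take 27 → i++
[i=5,j=8] A[i]=29>B[j]=27 take 27 → j++
[i=5,j=9] A[i]=29<=B[j]=30 take 29 → i++
[i=6,j=9] A done, take B[j]=30 → j++
[i=6,j=10] A done, take B[j]=31 → j++
[i=6,j=11] A done, take B[j]=33 → j++

merged[4] = 6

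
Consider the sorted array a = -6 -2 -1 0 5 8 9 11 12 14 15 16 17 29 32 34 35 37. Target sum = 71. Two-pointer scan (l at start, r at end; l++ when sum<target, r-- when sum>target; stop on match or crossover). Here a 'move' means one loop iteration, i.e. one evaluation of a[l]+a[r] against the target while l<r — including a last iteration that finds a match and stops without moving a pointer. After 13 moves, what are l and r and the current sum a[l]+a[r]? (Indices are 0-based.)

l=0 r=17: -6+37=31 <71, l++
l=1 r=17: -2+37=35 <71, l++
l=2 r=17: -1+37=36 <71, l++
l=3 r=17: 0+37=37 <71, l++
l=4 r=17: 5+37=42 <71, l++
l=5 r=17: 8+37=45 <71, l++
l=6 r=17: 9+37=46 <71, l++
l=7 r=17: 11+37=48 <71, l++
l=8 r=17: 12+37=49 <71, l++
l=9 r=17: 14+37=51 <71, l++
l=10 r=17: 15+37=52 <71, l++
l=11 r=17: 16+37=53 <71, l++
l=12 r=17: 17+37=54 <71, l++

l=13, r=17, sum=66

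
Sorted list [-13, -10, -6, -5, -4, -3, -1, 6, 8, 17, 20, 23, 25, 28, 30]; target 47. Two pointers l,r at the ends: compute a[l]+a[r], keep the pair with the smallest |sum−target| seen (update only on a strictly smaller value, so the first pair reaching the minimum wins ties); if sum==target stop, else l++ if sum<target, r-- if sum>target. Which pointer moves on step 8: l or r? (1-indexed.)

l

[1,15] -13+30=17 d=30 * → l++
[2,15] -10+30=20 d=27 * → l++
[3,15] -6+30=24 d=23 * → l++
[4,15] -5+30=25 d=22 * → l++
[5,15] -4+30=26 d=21 * → l++
[6,15] -3+30=27 d=20 * → l++
[7,15] -1+30=29 d=18 * → l++
[8,15] 6+30=36 d=11 * → l++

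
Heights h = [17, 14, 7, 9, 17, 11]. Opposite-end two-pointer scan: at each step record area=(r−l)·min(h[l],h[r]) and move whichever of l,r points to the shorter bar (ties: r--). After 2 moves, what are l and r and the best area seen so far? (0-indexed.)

l=0 r=5: min(17,11)*5=55 best=55 *, r--
l=0 r=4: min(17,17)*4=68 best=68 *, r--

l=0, r=3, best area=68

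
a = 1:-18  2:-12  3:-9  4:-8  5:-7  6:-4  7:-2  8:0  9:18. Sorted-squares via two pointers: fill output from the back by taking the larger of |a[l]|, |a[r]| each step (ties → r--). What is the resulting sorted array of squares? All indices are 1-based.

[1,9] |-18|<=|18| out[9]=324 → r--
[1,8] |-18|>|0| out[8]=324 → l++
[2,8] |-12|>|0| out[7]=144 → l++
[3,8] |-9|>|0| out[6]=81 → l++
[4,8] |-8|>|0| out[5]=64 → l++
[5,8] |-7|>|0| out[4]=49 → l++
[6,8] |-4|>|0| out[3]=16 → l++
[7,8] |-2|>|0| out[2]=4 → l++
[8,8] |0|<=|0| out[1]=0 → r--

[0, 4, 16, 49, 64, 81, 144, 324, 324]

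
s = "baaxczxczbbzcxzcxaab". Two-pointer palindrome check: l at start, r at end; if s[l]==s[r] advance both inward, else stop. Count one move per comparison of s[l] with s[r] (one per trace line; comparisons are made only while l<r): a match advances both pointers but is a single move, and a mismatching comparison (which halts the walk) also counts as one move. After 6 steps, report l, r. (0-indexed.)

l=6, r=13

l=0 r=19: 'b'=='b', l++,r--
l=1 r=18: 'a'=='a', l++,r--
l=2 r=17: 'a'=='a', l++,r--
l=3 r=16: 'x'=='x', l++,r--
l=4 r=15: 'c'=='c', l++,r--
l=5 r=14: 'z'=='z', l++,r--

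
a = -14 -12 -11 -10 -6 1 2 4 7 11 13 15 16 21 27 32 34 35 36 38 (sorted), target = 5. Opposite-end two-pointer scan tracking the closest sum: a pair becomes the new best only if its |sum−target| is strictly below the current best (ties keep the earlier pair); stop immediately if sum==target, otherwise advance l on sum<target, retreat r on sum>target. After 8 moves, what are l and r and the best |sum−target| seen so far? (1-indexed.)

l=2, r=13, best |Δ|=2

[1,20] -14+38=24 d=19 * → r--
[1,19] -14+36=22 d=17 * → r--
[1,18] -14+35=21 d=16 * → r--
[1,17] -14+34=20 d=15 * → r--
[1,16] -14+32=18 d=13 * → r--
[1,15] -14+27=13 d=8 * → r--
[1,14] -14+21=7 d=2 * → r--
[1,13] -14+16=2 d=3 → l++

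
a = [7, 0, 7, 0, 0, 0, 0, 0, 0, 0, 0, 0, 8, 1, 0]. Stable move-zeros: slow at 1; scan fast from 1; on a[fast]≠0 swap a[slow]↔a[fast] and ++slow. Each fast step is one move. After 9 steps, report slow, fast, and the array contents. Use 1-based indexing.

(s=1,f=1) a[fast]=7≠0 swap→a[1]=7 → slow++,fast++
(s=2,f=2) a[fast]=0 → fast++
(s=2,f=3) a[fast]=7≠0 swap→a[2]=7 → slow++,fast++
(s=3,f=4) a[fast]=0 → fast++
(s=3,f=5) a[fast]=0 → fast++
(s=3,f=6) a[fast]=0 → fast++
(s=3,f=7) a[fast]=0 → fast++
(s=3,f=8) a[fast]=0 → fast++
(s=3,f=9) a[fast]=0 → fast++

slow=3, fast=10, a=[7, 7, 0, 0, 0, 0, 0, 0, 0, 0, 0, 0, 8, 1, 0]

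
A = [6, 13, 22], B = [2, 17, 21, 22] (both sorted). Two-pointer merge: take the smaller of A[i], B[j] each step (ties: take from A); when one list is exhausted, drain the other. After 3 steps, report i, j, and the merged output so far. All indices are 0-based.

[i=0,j=0] A[i]=6>B[j]=2 take 2 → j++
[i=0,j=1] A[i]=6<=B[j]=17 take 6 → i++
[i=1,j=1] A[i]=13<=B[j]=17 take 13 → i++

i=2, j=1, merged so far=[2, 6, 13]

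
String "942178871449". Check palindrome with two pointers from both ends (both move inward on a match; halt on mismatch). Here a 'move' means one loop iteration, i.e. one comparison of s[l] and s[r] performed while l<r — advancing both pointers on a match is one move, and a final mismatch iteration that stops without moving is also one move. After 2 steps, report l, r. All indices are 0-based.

l=0 r=11: '9'=='9', l++,r--
l=1 r=10: '4'=='4', l++,r--

l=2, r=9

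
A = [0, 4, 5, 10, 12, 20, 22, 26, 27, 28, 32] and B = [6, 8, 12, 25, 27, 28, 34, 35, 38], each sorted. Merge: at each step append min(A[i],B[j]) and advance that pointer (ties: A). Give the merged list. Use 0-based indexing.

[0, 4, 5, 6, 8, 10, 12, 12, 20, 22, 25, 26, 27, 27, 28, 28, 32, 34, 35, 38]

i=0 j=0: A[i]=0<=B[j]=6 take 0, i++
i=1 j=0: A[i]=4<=B[j]=6 take 4, i++
i=2 j=0: A[i]=5<=B[j]=6 take 5, i++
i=3 j=0: A[i]=10>B[j]=6 take 6, j++
i=3 j=1: A[i]=10>B[j]=8 take 8, j++
i=3 j=2: A[i]=10<=B[j]=12 take 10, i++
i=4 j=2: A[i]=12<=B[j]=12 take 12, i++
i=5 j=2: A[i]=20>B[j]=12 take 12, j++
i=5 j=3: A[i]=20<=B[j]=25 take 20, i++
i=6 j=3: A[i]=22<=B[j]=25 take 22, i++
i=7 j=3: A[i]=26>B[j]=25 take 25, j++
i=7 j=4: A[i]=26<=B[j]=27 take 26, i++
i=8 j=4: A[i]=27<=B[j]=27 take 27, i++
i=9 j=4: A[i]=28>B[j]=27 take 27, j++
i=9 j=5: A[i]=28<=B[j]=28 take 28, i++
i=10 j=5: A[i]=32>B[j]=28 take 28, j++
i=10 j=6: A[i]=32<=B[j]=34 take 32, i++
i=11 j=6: A done, take B[j]=34, j++
i=11 j=7: A done, take B[j]=35, j++
i=11 j=8: A done, take B[j]=38, j++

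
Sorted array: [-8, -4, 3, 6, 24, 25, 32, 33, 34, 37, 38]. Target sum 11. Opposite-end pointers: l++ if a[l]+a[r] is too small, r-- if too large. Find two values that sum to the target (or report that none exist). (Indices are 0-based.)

l=0 r=10: -8+38=30 >11, r--
l=0 r=9: -8+37=29 >11, r--
l=0 r=8: -8+34=26 >11, r--
l=0 r=7: -8+33=25 >11, r--
l=0 r=6: -8+32=24 >11, r--
l=0 r=5: -8+25=17 >11, r--
l=0 r=4: -8+24=16 >11, r--
l=0 r=3: -8+6=-2 <11, l++
l=1 r=3: -4+6=2 <11, l++
l=2 r=3: 3+6=9 <11, l++

no pair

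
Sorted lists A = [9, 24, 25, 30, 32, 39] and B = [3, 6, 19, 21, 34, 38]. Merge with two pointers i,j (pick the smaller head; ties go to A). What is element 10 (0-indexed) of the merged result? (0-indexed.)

merged[10] = 38

i=0 j=0: A[i]=9>B[j]=3 take 3, j++
i=0 j=1: A[i]=9>B[j]=6 take 6, j++
i=0 j=2: A[i]=9<=B[j]=19 take 9, i++
i=1 j=2: A[i]=24>B[j]=19 take 19, j++
i=1 j=3: A[i]=24>B[j]=21 take 21, j++
i=1 j=4: A[i]=24<=B[j]=34 take 24, i++
i=2 j=4: A[i]=25<=B[j]=34 take 25, i++
i=3 j=4: A[i]=30<=B[j]=34 take 30, i++
i=4 j=4: A[i]=32<=B[j]=34 take 32, i++
i=5 j=4: A[i]=39>B[j]=34 take 34, j++
i=5 j=5: A[i]=39>B[j]=38 take 38, j++
i=5 j=6: B done, take A[i]=39, i++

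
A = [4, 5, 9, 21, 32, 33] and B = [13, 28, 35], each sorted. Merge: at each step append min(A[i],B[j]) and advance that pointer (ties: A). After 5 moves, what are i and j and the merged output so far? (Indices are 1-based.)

i=1 j=1: A[i]=4<=B[j]=13 take 4, i++
i=2 j=1: A[i]=5<=B[j]=13 take 5, i++
i=3 j=1: A[i]=9<=B[j]=13 take 9, i++
i=4 j=1: A[i]=21>B[j]=13 take 13, j++
i=4 j=2: A[i]=21<=B[j]=28 take 21, i++

i=5, j=2, merged so far=[4, 5, 9, 13, 21]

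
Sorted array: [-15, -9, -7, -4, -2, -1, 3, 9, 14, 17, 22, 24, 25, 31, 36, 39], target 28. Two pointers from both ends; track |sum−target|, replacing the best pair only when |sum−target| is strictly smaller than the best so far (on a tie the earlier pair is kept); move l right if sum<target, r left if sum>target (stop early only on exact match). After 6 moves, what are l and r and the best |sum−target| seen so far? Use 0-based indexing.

l=0 r=15: -15+39=24 d=4 *, l++
l=1 r=15: -9+39=30 d=2 *, r--
l=1 r=14: -9+36=27 d=1 *, l++
l=2 r=14: -7+36=29 d=1, r--
l=2 r=13: -7+31=24 d=4, l++
l=3 r=13: -4+31=27 d=1, l++

l=4, r=13, best |Δ|=1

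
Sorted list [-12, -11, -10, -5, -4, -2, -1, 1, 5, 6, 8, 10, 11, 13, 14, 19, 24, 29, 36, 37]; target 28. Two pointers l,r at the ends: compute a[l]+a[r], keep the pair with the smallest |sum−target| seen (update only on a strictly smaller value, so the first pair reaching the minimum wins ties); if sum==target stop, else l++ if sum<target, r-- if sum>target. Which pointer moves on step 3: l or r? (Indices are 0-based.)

[0,19] -12+37=25 d=3 * → l++
[1,19] -11+37=26 d=2 * → l++
[2,19] -10+37=27 d=1 * → l++

l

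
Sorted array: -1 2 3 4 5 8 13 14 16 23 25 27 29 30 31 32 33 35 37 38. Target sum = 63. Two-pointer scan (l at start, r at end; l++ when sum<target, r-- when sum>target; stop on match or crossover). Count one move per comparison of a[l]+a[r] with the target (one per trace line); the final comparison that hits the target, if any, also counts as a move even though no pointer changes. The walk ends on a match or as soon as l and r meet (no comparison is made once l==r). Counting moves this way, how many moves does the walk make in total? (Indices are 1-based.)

11 moves

[1,20] -1+38=37 <63 → l++
[2,20] 2+38=40 <63 → l++
[3,20] 3+38=41 <63 → l++
[4,20] 4+38=42 <63 → l++
[5,20] 5+38=43 <63 → l++
[6,20] 8+38=46 <63 → l++
[7,20] 13+38=51 <63 → l++
[8,20] 14+38=52 <63 → l++
[9,20] 16+38=54 <63 → l++
[10,20] 23+38=61 <63 → l++
[11,20] 25+38=63 → found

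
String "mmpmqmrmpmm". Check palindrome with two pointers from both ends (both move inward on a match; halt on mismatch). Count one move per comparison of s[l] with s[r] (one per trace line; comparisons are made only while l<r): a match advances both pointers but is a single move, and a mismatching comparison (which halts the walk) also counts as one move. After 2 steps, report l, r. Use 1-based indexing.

l=1 r=11: 'm'=='m', l++,r--
l=2 r=10: 'm'=='m', l++,r--

l=3, r=9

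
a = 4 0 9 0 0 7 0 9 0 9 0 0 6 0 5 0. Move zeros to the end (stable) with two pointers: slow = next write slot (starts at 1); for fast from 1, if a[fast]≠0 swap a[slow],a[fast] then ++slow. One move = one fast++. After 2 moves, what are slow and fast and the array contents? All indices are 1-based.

(s=1,f=1) a[fast]=4≠0 swap→a[1]=4 → slow++,fast++
(s=2,f=2) a[fast]=0 → fast++

slow=2, fast=3, a=[4, 0, 9, 0, 0, 7, 0, 9, 0, 9, 0, 0, 6, 0, 5, 0]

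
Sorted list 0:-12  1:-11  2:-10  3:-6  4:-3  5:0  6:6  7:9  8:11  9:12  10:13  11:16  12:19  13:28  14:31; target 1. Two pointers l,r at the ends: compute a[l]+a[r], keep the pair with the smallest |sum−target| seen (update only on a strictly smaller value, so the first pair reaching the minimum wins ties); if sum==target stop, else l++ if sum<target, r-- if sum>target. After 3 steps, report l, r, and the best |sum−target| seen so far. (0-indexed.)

l=0, r=11, best |Δ|=6

l=0 r=14: -12+31=19 d=18 *, r--
l=0 r=13: -12+28=16 d=15 *, r--
l=0 r=12: -12+19=7 d=6 *, r--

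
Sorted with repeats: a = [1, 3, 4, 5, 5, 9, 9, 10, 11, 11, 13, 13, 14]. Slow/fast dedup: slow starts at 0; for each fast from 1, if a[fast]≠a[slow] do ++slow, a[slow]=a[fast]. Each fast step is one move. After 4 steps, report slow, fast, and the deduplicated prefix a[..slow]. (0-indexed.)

slow=3, fast=5, prefix=[1, 3, 4, 5]

slow=0 fast=1: a[fast]=3≠a[slow]=1 write a[1]=3, slow++,fast++
slow=1 fast=2: a[fast]=4≠a[slow]=3 write a[2]=4, slow++,fast++
slow=2 fast=3: a[fast]=5≠a[slow]=4 write a[3]=5, slow++,fast++
slow=3 fast=4: a[fast]=5=a[slow] dup, fast++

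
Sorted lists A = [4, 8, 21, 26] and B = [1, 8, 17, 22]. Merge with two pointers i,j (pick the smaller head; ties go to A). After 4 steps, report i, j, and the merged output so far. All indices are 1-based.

i=3, j=3, merged so far=[1, 4, 8, 8]

[i=1,j=1] A[i]=4>B[j]=1 take 1 → j++
[i=1,j=2] A[i]=4<=B[j]=8 take 4 → i++
[i=2,j=2] A[i]=8<=B[j]=8 take 8 → i++
[i=3,j=2] A[i]=21>B[j]=8 take 8 → j++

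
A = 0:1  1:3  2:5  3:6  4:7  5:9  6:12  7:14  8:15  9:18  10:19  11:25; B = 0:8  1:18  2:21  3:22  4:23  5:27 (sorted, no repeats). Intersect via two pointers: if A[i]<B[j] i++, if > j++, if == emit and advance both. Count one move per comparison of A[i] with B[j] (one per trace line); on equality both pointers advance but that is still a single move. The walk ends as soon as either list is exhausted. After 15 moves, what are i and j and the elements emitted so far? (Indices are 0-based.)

i=11, j=5, emitted=[18]

[i=0,j=0] 1<8 → i++
[i=1,j=0] 3<8 → i++
[i=2,j=0] 5<8 → i++
[i=3,j=0] 6<8 → i++
[i=4,j=0] 7<8 → i++
[i=5,j=0] 9>8 → j++
[i=5,j=1] 9<18 → i++
[i=6,j=1] 12<18 → i++
[i=7,j=1] 14<18 → i++
[i=8,j=1] 15<18 → i++
[i=9,j=1] 18==18 emit → i++,j++
[i=10,j=2] 19<21 → i++
[i=11,j=2] 25>21 → j++
[i=11,j=3] 25>22 → j++
[i=11,j=4] 25>23 → j++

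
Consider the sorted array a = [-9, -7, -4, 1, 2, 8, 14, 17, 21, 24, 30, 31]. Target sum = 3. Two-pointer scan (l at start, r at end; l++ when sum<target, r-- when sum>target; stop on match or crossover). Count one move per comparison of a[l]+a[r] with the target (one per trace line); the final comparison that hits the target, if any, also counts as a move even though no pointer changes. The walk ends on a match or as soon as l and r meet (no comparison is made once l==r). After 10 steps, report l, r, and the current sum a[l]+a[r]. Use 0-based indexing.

l=3, r=4, sum=3

l=0 r=11: -9+31=22 >3, r--
l=0 r=10: -9+30=21 >3, r--
l=0 r=9: -9+24=15 >3, r--
l=0 r=8: -9+21=12 >3, r--
l=0 r=7: -9+17=8 >3, r--
l=0 r=6: -9+14=5 >3, r--
l=0 r=5: -9+8=-1 <3, l++
l=1 r=5: -7+8=1 <3, l++
l=2 r=5: -4+8=4 >3, r--
l=2 r=4: -4+2=-2 <3, l++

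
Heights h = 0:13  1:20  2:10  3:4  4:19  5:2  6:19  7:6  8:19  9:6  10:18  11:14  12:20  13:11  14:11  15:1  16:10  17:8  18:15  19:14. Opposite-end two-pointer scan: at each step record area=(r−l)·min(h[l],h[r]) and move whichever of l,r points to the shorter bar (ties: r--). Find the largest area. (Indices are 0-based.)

max area = 255

l=0 r=19: min(13,14)*19=247 best=247 *, l++
l=1 r=19: min(20,14)*18=252 best=252 *, r--
l=1 r=18: min(20,15)*17=255 best=255 *, r--
l=1 r=17: min(20,8)*16=128 best=255, r--
l=1 r=16: min(20,10)*15=150 best=255, r--
l=1 r=15: min(20,1)*14=14 best=255, r--
l=1 r=14: min(20,11)*13=143 best=255, r--
l=1 r=13: min(20,11)*12=132 best=255, r--
l=1 r=12: min(20,20)*11=220 best=255, r--
l=1 r=11: min(20,14)*10=140 best=255, r--
l=1 r=10: min(20,18)*9=162 best=255, r--
l=1 r=9: min(20,6)*8=48 best=255, r--
l=1 r=8: min(20,19)*7=133 best=255, r--
l=1 r=7: min(20,6)*6=36 best=255, r--
l=1 r=6: min(20,19)*5=95 best=255, r--
l=1 r=5: min(20,2)*4=8 best=255, r--
l=1 r=4: min(20,19)*3=57 best=255, r--
l=1 r=3: min(20,4)*2=8 best=255, r--
l=1 r=2: min(20,10)*1=10 best=255, r--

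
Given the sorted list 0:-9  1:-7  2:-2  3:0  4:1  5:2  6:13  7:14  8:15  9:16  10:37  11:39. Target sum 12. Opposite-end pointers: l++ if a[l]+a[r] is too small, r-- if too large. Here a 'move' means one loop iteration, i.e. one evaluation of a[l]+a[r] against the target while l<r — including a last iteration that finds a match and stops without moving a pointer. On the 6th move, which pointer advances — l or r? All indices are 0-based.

r

[0,11] -9+39=30 >12 → r--
[0,10] -9+37=28 >12 → r--
[0,9] -9+16=7 <12 → l++
[1,9] -7+16=9 <12 → l++
[2,9] -2+16=14 >12 → r--
[2,8] -2+15=13 >12 → r--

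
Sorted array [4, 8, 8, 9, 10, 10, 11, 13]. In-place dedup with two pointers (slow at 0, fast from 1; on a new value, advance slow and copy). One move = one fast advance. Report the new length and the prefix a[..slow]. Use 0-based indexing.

length 6; prefix = [4, 8, 9, 10, 11, 13]

(s=0,f=1) a[fast]=8≠a[slow]=4 write a[1]=8 → slow++,fast++
(s=1,f=2) a[fast]=8=a[slow] dup → fast++
(s=1,f=3) a[fast]=9≠a[slow]=8 write a[2]=9 → slow++,fast++
(s=2,f=4) a[fast]=10≠a[slow]=9 write a[3]=10 → slow++,fast++
(s=3,f=5) a[fast]=10=a[slow] dup → fast++
(s=3,f=6) a[fast]=11≠a[slow]=10 write a[4]=11 → slow++,fast++
(s=4,f=7) a[fast]=13≠a[slow]=11 write a[5]=13 → slow++,fast++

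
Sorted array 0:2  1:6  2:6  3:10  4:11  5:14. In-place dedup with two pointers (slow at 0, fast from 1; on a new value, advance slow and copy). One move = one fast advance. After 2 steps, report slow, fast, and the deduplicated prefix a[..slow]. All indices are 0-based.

(s=0,f=1) a[fast]=6≠a[slow]=2 write a[1]=6 → slow++,fast++
(s=1,f=2) a[fast]=6=a[slow] dup → fast++

slow=1, fast=3, prefix=[2, 6]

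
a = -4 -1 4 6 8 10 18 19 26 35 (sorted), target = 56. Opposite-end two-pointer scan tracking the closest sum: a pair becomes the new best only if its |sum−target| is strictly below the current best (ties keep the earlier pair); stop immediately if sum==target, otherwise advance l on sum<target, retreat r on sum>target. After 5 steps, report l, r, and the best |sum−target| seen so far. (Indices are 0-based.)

l=0 r=9: -4+35=31 d=25 *, l++
l=1 r=9: -1+35=34 d=22 *, l++
l=2 r=9: 4+35=39 d=17 *, l++
l=3 r=9: 6+35=41 d=15 *, l++
l=4 r=9: 8+35=43 d=13 *, l++

l=5, r=9, best |Δ|=13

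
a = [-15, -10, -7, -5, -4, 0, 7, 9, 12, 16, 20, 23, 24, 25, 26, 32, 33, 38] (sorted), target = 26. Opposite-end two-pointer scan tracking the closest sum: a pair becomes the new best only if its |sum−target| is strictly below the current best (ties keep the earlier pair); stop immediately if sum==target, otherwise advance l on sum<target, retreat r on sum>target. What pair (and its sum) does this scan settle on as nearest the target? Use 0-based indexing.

pair (-7, 33) with sum 26 (|Δ|=0)

l=0 r=17: -15+38=23 d=3 *, l++
l=1 r=17: -10+38=28 d=2 *, r--
l=1 r=16: -10+33=23 d=3, l++
l=2 r=16: -7+33=26 d=0 *, stop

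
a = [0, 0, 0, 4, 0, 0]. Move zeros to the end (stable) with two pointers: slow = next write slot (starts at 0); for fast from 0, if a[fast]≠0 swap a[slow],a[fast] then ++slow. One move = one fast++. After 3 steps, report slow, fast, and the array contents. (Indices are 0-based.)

(s=0,f=0) a[fast]=0 → fast++
(s=0,f=1) a[fast]=0 → fast++
(s=0,f=2) a[fast]=0 → fast++

slow=0, fast=3, a=[0, 0, 0, 4, 0, 0]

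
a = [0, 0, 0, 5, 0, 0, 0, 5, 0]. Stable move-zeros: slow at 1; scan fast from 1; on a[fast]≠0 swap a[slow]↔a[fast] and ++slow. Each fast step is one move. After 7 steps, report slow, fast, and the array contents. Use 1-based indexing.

(s=1,f=1) a[fast]=0 → fast++
(s=1,f=2) a[fast]=0 → fast++
(s=1,f=3) a[fast]=0 → fast++
(s=1,f=4) a[fast]=5≠0 swap→a[1]=5 → slow++,fast++
(s=2,f=5) a[fast]=0 → fast++
(s=2,f=6) a[fast]=0 → fast++
(s=2,f=7) a[fast]=0 → fast++

slow=2, fast=8, a=[5, 0, 0, 0, 0, 0, 0, 5, 0]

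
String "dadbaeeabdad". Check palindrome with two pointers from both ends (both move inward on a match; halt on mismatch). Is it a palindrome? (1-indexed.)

palindrome

l=1 r=12: 'd'=='d', l++,r--
l=2 r=11: 'a'=='a', l++,r--
l=3 r=10: 'd'=='d', l++,r--
l=4 r=9: 'b'=='b', l++,r--
l=5 r=8: 'a'=='a', l++,r--
l=6 r=7: 'e'=='e', l++,r--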